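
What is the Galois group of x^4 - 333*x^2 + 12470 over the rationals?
Gal(K/Q) = V_4 (Klein four-group, Z/2Z × Z/2Z)

f factors as (x^2 - 290)(x^2 - 43), so the splitting field is K = Q(sqrt(290), sqrt(43)). The elements 290, 43, 12470 are all non-squares in Q, so sqrt(290) and sqrt(43) generate independent quadratic extensions. Thus [K:Q] = 4 and Gal(K/Q) is generated by the two order-2 automorphisms sqrt(290) ↦ -sqrt(290) and sqrt(43) ↦ -sqrt(43), giving V_4.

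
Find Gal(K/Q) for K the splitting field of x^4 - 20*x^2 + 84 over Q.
Gal(K/Q) = V_4 (Klein four-group, Z/2Z × Z/2Z)

f factors as (x^2 - 6)(x^2 - 14), so the splitting field is K = Q(sqrt(6), sqrt(14)). The elements 6, 14, 84 are all non-squares in Q, so sqrt(6) and sqrt(14) generate independent quadratic extensions. Thus [K:Q] = 4 and Gal(K/Q) is generated by the two order-2 automorphisms sqrt(6) ↦ -sqrt(6) and sqrt(14) ↦ -sqrt(14), giving V_4.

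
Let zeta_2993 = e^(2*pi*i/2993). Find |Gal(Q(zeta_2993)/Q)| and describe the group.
|Gal(Q(zeta_2993)/Q)| = phi(2993) = 2880; group ≅ (Z/2993Z)^* ≅ Z/40Z × Z/72Z

The n-th cyclotomic polynomial Φ_2993(x) is the minimal polynomial of zeta_2993 over Q and has degree phi(2993) = 2880. So Q(zeta_2993) is a degree-2880 Galois extension with Galois group (Z/2993Z)^*. By CRT, (Z/2993Z)^* ≅ (Z/41Z)^* × (Z/73Z)^*. Each prime-power unit group is (Z/41Z)^* ≅ Z/40Z; (Z/73Z)^* ≅ Z/72Z. Hence Gal(Q(zeta_2993)/Q) ≅ Z/40Z × Z/72Z.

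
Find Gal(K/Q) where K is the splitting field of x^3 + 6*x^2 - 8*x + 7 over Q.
Gal(K/Q) = S_3 (symmetric group of order 6)

Compute the discriminant of x^3 + (6)*x^2 + (-8)*x + (7): Δ = -9067. Since Δ is not a rational square, the Galois group is not contained in A_3; it must be the full S_3 (irreducibility of the cubic rules out anything smaller).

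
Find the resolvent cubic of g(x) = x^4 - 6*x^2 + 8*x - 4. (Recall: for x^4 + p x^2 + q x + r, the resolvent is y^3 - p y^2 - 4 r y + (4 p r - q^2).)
h(y) = y^3 + 6*y^2 + 16*y + 32

Identify coefficients: p = -6, q = 8, r = -4.
Plug into h(y) = y^3 - p y^2 - 4 r y + (4 p r - q^2):
  h(y) = y^3 - (-6) y^2 - 4*(-4) y + (4*(-6)*(-4) - (8)^2)
       = y^3 + (6) y^2 + (16) y + (32).
Simplifying: h(y) = y^3 + 6*y^2 + 16*y + 32.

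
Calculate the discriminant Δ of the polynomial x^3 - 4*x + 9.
Δ = -1931

For a depressed cubic x^3 + p x + q the discriminant is Δ = -4 p^3 - 27 q^2 = -4*(-4)^3 - 27*(9)^2 = 256 - 2187 = -1931.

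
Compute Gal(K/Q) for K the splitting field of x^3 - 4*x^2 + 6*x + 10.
Gal(K/Q) = S_3 (symmetric group of order 6)

Compute the discriminant of x^3 + (-4)*x^2 + (6)*x + (10): Δ = -4748. Since Δ is not a rational square, the Galois group is not contained in A_3; it must be the full S_3 (irreducibility of the cubic rules out anything smaller).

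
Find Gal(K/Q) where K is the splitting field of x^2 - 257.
Gal(K/Q) = Z/2Z (cyclic of order 2)

x^2 - 257 is irreducible over Q since 257 is not a rational square. The splitting field Q(sqrt(257)) has degree 2 over Q, and its unique nontrivial automorphism is sqrt(257) ↦ -sqrt(257). Hence Gal(Q(sqrt(257))/Q) = Z/2Z.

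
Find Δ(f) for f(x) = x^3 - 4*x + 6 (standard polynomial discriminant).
Δ = -716

For x^3 + a x^2 + b x + c the discriminant is Δ = 18 a b c - 4 a^3 c + a^2 b^2 - 4 b^3 - 27 c^2.
Plug a = 0, b = -4, c = 6:
  18*(0)*(-4)*(6) - 4*(0)^3*(6) + (0)^2*(-4)^2 - 4*(-4)^3 - 27*(6)^2
  = 0 + (0) + 0 + (256) + (-972)
  = -716.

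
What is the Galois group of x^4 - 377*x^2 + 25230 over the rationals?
Gal(K/Q) = V_4 (Klein four-group, Z/2Z × Z/2Z)

f factors as (x^2 - 290)(x^2 - 87), so the splitting field is K = Q(sqrt(290), sqrt(87)). The elements 290, 87, 25230 are all non-squares in Q, so sqrt(290) and sqrt(87) generate independent quadratic extensions. Thus [K:Q] = 4 and Gal(K/Q) is generated by the two order-2 automorphisms sqrt(290) ↦ -sqrt(290) and sqrt(87) ↦ -sqrt(87), giving V_4.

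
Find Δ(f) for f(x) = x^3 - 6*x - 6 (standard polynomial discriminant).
Δ = -108

For a depressed cubic x^3 + p x + q the discriminant is Δ = -4 p^3 - 27 q^2 = -4*(-6)^3 - 27*(-6)^2 = 864 - 972 = -108.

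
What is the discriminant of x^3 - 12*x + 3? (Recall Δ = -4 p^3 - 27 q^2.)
Δ = 6669

For a depressed cubic x^3 + p x + q the discriminant is Δ = -4 p^3 - 27 q^2 = -4*(-12)^3 - 27*(3)^2 = 6912 - 243 = 6669.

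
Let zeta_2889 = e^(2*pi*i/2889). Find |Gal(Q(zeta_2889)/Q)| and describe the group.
|Gal(Q(zeta_2889)/Q)| = phi(2889) = 1908; group ≅ (Z/2889Z)^* ≅ Z/18Z × Z/106Z

The n-th cyclotomic polynomial Φ_2889(x) is the minimal polynomial of zeta_2889 over Q and has degree phi(2889) = 1908. So Q(zeta_2889) is a degree-1908 Galois extension with Galois group (Z/2889Z)^*. By CRT, (Z/2889Z)^* ≅ (Z/27Z)^* × (Z/107Z)^*. Each prime-power unit group is (Z/27Z)^* ≅ Z/18Z; (Z/107Z)^* ≅ Z/106Z. Hence Gal(Q(zeta_2889)/Q) ≅ Z/18Z × Z/106Z.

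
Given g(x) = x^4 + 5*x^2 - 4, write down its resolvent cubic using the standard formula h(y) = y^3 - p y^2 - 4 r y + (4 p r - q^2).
h(y) = y^3 - 5*y^2 + 16*y - 80

Identify coefficients: p = 5, q = 0, r = -4.
Plug into h(y) = y^3 - p y^2 - 4 r y + (4 p r - q^2):
  h(y) = y^3 - (5) y^2 - 4*(-4) y + (4*(5)*(-4) - (0)^2)
       = y^3 + (-5) y^2 + (16) y + (-80).
Simplifying: h(y) = y^3 - 5*y^2 + 16*y - 80.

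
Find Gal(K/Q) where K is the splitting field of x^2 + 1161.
Gal(K/Q) = Z/2Z (cyclic of order 2)

x^2 + 1161 is irreducible over Q since -1161 is not a rational square. The splitting field Q(sqrt(-1161)) has degree 2 over Q, and its unique nontrivial automorphism is sqrt(-1161) ↦ -sqrt(-1161). Hence Gal(Q(sqrt(-1161))/Q) = Z/2Z.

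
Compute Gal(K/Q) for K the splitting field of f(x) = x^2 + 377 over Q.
Gal(K/Q) = Z/2Z (cyclic of order 2)

x^2 + 377 is irreducible over Q since -377 is not a rational square. The splitting field Q(sqrt(-377)) has degree 2 over Q, and its unique nontrivial automorphism is sqrt(-377) ↦ -sqrt(-377). Hence Gal(Q(sqrt(-377))/Q) = Z/2Z.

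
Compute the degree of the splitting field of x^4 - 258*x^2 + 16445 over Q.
[K:Q] = 4

f factors as (x^2 - 115)(x^2 - 143); the splitting field is K = Q(sqrt(115), sqrt(143)). Since 115, 143, and 16445 are all non-squares in Q, the three subfields Q(sqrt(115)), Q(sqrt(143)), Q(sqrt(16445)) are distinct degree-2 extensions, so [K:Q] = 4 (Klein four Galois group).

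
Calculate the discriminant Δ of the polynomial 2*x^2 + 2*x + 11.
Δ = -84

For a quadratic a x^2 + b x + c the discriminant is Δ = b^2 - 4ac = (2)^2 - 4*(2)*(11) = 4 - (88) = -84.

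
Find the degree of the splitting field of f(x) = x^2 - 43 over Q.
[K:Q] = 2

The polynomial x^2 - 43 is irreducible over Q since 43 is not a perfect square. Its splitting field is Q(sqrt(43)), which has degree 2 over Q.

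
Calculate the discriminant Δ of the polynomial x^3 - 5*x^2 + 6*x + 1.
Δ = -31

For x^3 + a x^2 + b x + c the discriminant is Δ = 18 a b c - 4 a^3 c + a^2 b^2 - 4 b^3 - 27 c^2.
Plug a = -5, b = 6, c = 1:
  18*(-5)*(6)*(1) - 4*(-5)^3*(1) + (-5)^2*(6)^2 - 4*(6)^3 - 27*(1)^2
  = -540 + (500) + 900 + (-864) + (-27)
  = -31.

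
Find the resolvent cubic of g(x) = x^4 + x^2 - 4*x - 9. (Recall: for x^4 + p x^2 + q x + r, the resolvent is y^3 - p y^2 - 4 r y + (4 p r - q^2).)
h(y) = y^3 - y^2 + 36*y - 52

Identify coefficients: p = 1, q = -4, r = -9.
Plug into h(y) = y^3 - p y^2 - 4 r y + (4 p r - q^2):
  h(y) = y^3 - (1) y^2 - 4*(-9) y + (4*(1)*(-9) - (-4)^2)
       = y^3 + (-1) y^2 + (36) y + (-52).
Simplifying: h(y) = y^3 - y^2 + 36*y - 52.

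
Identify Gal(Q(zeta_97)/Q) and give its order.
|Gal(Q(zeta_97)/Q)| = phi(97) = 96; group ≅ (Z/97Z)^* ≅ Z/96Z

The n-th cyclotomic polynomial Φ_97(x) is the minimal polynomial of zeta_97 over Q and has degree phi(97) = 96. So Q(zeta_97) is a degree-96 Galois extension with Galois group (Z/97Z)^*. (Z/97Z)^* is cyclic since 97 is an odd prime power (or 4). Hence Gal(Q(zeta_97)/Q) ≅ Z/96Z.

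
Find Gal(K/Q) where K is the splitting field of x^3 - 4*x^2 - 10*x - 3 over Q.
Gal(K/Q) = S_3 (symmetric group of order 6)

Compute the discriminant of x^3 + (-4)*x^2 + (-10)*x + (-3): Δ = 2429. Since Δ is not a rational square, the Galois group is not contained in A_3; it must be the full S_3 (irreducibility of the cubic rules out anything smaller).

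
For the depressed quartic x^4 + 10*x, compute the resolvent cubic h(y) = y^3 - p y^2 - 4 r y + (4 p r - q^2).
h(y) = y^3 - 100

Identify coefficients: p = 0, q = 10, r = 0.
Plug into h(y) = y^3 - p y^2 - 4 r y + (4 p r - q^2):
  h(y) = y^3 - (0) y^2 - 4*(0) y + (4*(0)*(0) - (10)^2)
       = y^3 + (0) y^2 + (0) y + (-100).
Simplifying: h(y) = y^3 - 100.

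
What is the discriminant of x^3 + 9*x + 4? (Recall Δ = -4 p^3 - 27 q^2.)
Δ = -3348

For a depressed cubic x^3 + p x + q the discriminant is Δ = -4 p^3 - 27 q^2 = -4*(9)^3 - 27*(4)^2 = -2916 - 432 = -3348.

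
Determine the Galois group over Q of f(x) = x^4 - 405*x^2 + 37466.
Gal(K/Q) = V_4 (Klein four-group, Z/2Z × Z/2Z)

f factors as (x^2 - 262)(x^2 - 143), so the splitting field is K = Q(sqrt(262), sqrt(143)). The elements 262, 143, 37466 are all non-squares in Q, so sqrt(262) and sqrt(143) generate independent quadratic extensions. Thus [K:Q] = 4 and Gal(K/Q) is generated by the two order-2 automorphisms sqrt(262) ↦ -sqrt(262) and sqrt(143) ↦ -sqrt(143), giving V_4.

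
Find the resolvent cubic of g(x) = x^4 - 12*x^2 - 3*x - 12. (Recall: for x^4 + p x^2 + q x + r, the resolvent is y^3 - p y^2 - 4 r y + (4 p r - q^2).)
h(y) = y^3 + 12*y^2 + 48*y + 567

Identify coefficients: p = -12, q = -3, r = -12.
Plug into h(y) = y^3 - p y^2 - 4 r y + (4 p r - q^2):
  h(y) = y^3 - (-12) y^2 - 4*(-12) y + (4*(-12)*(-12) - (-3)^2)
       = y^3 + (12) y^2 + (48) y + (567).
Simplifying: h(y) = y^3 + 12*y^2 + 48*y + 567.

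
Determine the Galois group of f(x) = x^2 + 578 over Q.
Gal(K/Q) = Z/2Z (cyclic of order 2)

x^2 + 578 is irreducible over Q since -578 is not a rational square. The splitting field Q(sqrt(-578)) has degree 2 over Q, and its unique nontrivial automorphism is sqrt(-578) ↦ -sqrt(-578). Hence Gal(Q(sqrt(-578))/Q) = Z/2Z.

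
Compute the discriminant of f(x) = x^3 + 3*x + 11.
Δ = -3375

For a depressed cubic x^3 + p x + q the discriminant is Δ = -4 p^3 - 27 q^2 = -4*(3)^3 - 27*(11)^2 = -108 - 3267 = -3375.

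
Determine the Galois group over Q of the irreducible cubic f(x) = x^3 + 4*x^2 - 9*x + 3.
Gal(K/Q) = S_3 (symmetric group of order 6)

Compute the discriminant of x^3 + (4)*x^2 + (-9)*x + (3): Δ = 1257. Since Δ is not a rational square, the Galois group is not contained in A_3; it must be the full S_3 (irreducibility of the cubic rules out anything smaller).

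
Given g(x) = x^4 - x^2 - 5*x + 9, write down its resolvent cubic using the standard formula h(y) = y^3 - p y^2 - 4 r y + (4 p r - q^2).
h(y) = y^3 + y^2 - 36*y - 61

Identify coefficients: p = -1, q = -5, r = 9.
Plug into h(y) = y^3 - p y^2 - 4 r y + (4 p r - q^2):
  h(y) = y^3 - (-1) y^2 - 4*(9) y + (4*(-1)*(9) - (-5)^2)
       = y^3 + (1) y^2 + (-36) y + (-61).
Simplifying: h(y) = y^3 + y^2 - 36*y - 61.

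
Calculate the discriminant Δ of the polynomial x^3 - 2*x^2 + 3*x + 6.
Δ = -1500

For x^3 + a x^2 + b x + c the discriminant is Δ = 18 a b c - 4 a^3 c + a^2 b^2 - 4 b^3 - 27 c^2.
Plug a = -2, b = 3, c = 6:
  18*(-2)*(3)*(6) - 4*(-2)^3*(6) + (-2)^2*(3)^2 - 4*(3)^3 - 27*(6)^2
  = -648 + (192) + 36 + (-108) + (-972)
  = -1500.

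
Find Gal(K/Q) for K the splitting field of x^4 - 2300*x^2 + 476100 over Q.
Gal(K/Q) = Z/2Z (cyclic of order 2)

f factors as (x^2 - 2070)(x^2 - 230), so the splitting field is K = Q(sqrt(2070), sqrt(230)). The squarefree part of 2070 is 230 and the squarefree part of 230 is also 230, so sqrt(2070) and sqrt(230) are both rational multiples of sqrt(230). Hence Q(sqrt(2070)) = Q(sqrt(230)) = Q(sqrt(230)), and the splitting field collapses to a single degree-2 extension with Galois group Z/2Z.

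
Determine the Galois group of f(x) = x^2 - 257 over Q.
Gal(K/Q) = Z/2Z (cyclic of order 2)

x^2 - 257 is irreducible over Q since 257 is not a rational square. The splitting field Q(sqrt(257)) has degree 2 over Q, and its unique nontrivial automorphism is sqrt(257) ↦ -sqrt(257). Hence Gal(Q(sqrt(257))/Q) = Z/2Z.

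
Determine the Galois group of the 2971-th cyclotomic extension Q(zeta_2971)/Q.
|Gal(Q(zeta_2971)/Q)| = phi(2971) = 2970; group ≅ (Z/2971Z)^* ≅ Z/2970Z

The n-th cyclotomic polynomial Φ_2971(x) is the minimal polynomial of zeta_2971 over Q and has degree phi(2971) = 2970. So Q(zeta_2971) is a degree-2970 Galois extension with Galois group (Z/2971Z)^*. (Z/2971Z)^* is cyclic since 2971 is an odd prime power (or 4). Hence Gal(Q(zeta_2971)/Q) ≅ Z/2970Z.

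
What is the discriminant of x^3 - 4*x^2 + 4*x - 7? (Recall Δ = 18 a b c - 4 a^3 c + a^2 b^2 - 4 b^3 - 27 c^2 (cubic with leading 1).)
Δ = -1099

For x^3 + a x^2 + b x + c the discriminant is Δ = 18 a b c - 4 a^3 c + a^2 b^2 - 4 b^3 - 27 c^2.
Plug a = -4, b = 4, c = -7:
  18*(-4)*(4)*(-7) - 4*(-4)^3*(-7) + (-4)^2*(4)^2 - 4*(4)^3 - 27*(-7)^2
  = 2016 + (-1792) + 256 + (-256) + (-1323)
  = -1099.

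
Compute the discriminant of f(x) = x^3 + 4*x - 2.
Δ = -364

For a depressed cubic x^3 + p x + q the discriminant is Δ = -4 p^3 - 27 q^2 = -4*(4)^3 - 27*(-2)^2 = -256 - 108 = -364.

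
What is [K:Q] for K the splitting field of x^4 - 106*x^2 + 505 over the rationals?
[K:Q] = 4

f factors as (x^2 - 5)(x^2 - 101); the splitting field is K = Q(sqrt(5), sqrt(101)). Since 5, 101, and 505 are all non-squares in Q, the three subfields Q(sqrt(5)), Q(sqrt(101)), Q(sqrt(505)) are distinct degree-2 extensions, so [K:Q] = 4 (Klein four Galois group).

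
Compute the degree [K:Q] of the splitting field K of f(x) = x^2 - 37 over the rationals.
[K:Q] = 2

The polynomial x^2 - 37 is irreducible over Q since 37 is not a perfect square. Its splitting field is Q(sqrt(37)), which has degree 2 over Q.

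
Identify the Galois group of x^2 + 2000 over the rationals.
Gal(K/Q) = Z/2Z (cyclic of order 2)

x^2 + 2000 is irreducible over Q since -2000 is not a rational square. The splitting field Q(sqrt(-2000)) has degree 2 over Q, and its unique nontrivial automorphism is sqrt(-2000) ↦ -sqrt(-2000). Hence Gal(Q(sqrt(-2000))/Q) = Z/2Z.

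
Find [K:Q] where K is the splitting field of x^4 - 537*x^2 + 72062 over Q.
[K:Q] = 4

f factors as (x^2 - 263)(x^2 - 274); the splitting field is K = Q(sqrt(263), sqrt(274)). Since 263, 274, and 72062 are all non-squares in Q, the three subfields Q(sqrt(263)), Q(sqrt(274)), Q(sqrt(72062)) are distinct degree-2 extensions, so [K:Q] = 4 (Klein four Galois group).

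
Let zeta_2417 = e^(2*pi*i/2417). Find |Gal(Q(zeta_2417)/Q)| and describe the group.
|Gal(Q(zeta_2417)/Q)| = phi(2417) = 2416; group ≅ (Z/2417Z)^* ≅ Z/2416Z

The n-th cyclotomic polynomial Φ_2417(x) is the minimal polynomial of zeta_2417 over Q and has degree phi(2417) = 2416. So Q(zeta_2417) is a degree-2416 Galois extension with Galois group (Z/2417Z)^*. (Z/2417Z)^* is cyclic since 2417 is an odd prime power (or 4). Hence Gal(Q(zeta_2417)/Q) ≅ Z/2416Z.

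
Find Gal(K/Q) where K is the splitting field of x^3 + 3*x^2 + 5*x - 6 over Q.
Gal(K/Q) = S_3 (symmetric group of order 6)

Compute the discriminant of x^3 + (3)*x^2 + (5)*x + (-6): Δ = -2219. Since Δ is not a rational square, the Galois group is not contained in A_3; it must be the full S_3 (irreducibility of the cubic rules out anything smaller).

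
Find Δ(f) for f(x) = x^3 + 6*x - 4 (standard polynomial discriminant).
Δ = -1296

For a depressed cubic x^3 + p x + q the discriminant is Δ = -4 p^3 - 27 q^2 = -4*(6)^3 - 27*(-4)^2 = -864 - 432 = -1296.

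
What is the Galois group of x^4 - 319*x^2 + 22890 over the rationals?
Gal(K/Q) = V_4 (Klein four-group, Z/2Z × Z/2Z)

f factors as (x^2 - 109)(x^2 - 210), so the splitting field is K = Q(sqrt(109), sqrt(210)). The elements 109, 210, 22890 are all non-squares in Q, so sqrt(109) and sqrt(210) generate independent quadratic extensions. Thus [K:Q] = 4 and Gal(K/Q) is generated by the two order-2 automorphisms sqrt(109) ↦ -sqrt(109) and sqrt(210) ↦ -sqrt(210), giving V_4.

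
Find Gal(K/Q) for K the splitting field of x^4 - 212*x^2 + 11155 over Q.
Gal(K/Q) = V_4 (Klein four-group, Z/2Z × Z/2Z)

f factors as (x^2 - 97)(x^2 - 115), so the splitting field is K = Q(sqrt(97), sqrt(115)). The elements 97, 115, 11155 are all non-squares in Q, so sqrt(97) and sqrt(115) generate independent quadratic extensions. Thus [K:Q] = 4 and Gal(K/Q) is generated by the two order-2 automorphisms sqrt(97) ↦ -sqrt(97) and sqrt(115) ↦ -sqrt(115), giving V_4.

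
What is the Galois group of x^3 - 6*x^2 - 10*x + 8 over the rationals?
Gal(K/Q) = S_3 (symmetric group of order 6)

Compute the discriminant of x^3 + (-6)*x^2 + (-10)*x + (8): Δ = 21424. Since Δ is not a rational square, the Galois group is not contained in A_3; it must be the full S_3 (irreducibility of the cubic rules out anything smaller).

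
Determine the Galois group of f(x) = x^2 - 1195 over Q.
Gal(K/Q) = Z/2Z (cyclic of order 2)

x^2 - 1195 is irreducible over Q since 1195 is not a rational square. The splitting field Q(sqrt(1195)) has degree 2 over Q, and its unique nontrivial automorphism is sqrt(1195) ↦ -sqrt(1195). Hence Gal(Q(sqrt(1195))/Q) = Z/2Z.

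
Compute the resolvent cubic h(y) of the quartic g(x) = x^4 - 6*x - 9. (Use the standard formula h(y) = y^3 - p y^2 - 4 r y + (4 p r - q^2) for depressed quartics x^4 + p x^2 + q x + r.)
h(y) = y^3 + 36*y - 36

Identify coefficients: p = 0, q = -6, r = -9.
Plug into h(y) = y^3 - p y^2 - 4 r y + (4 p r - q^2):
  h(y) = y^3 - (0) y^2 - 4*(-9) y + (4*(0)*(-9) - (-6)^2)
       = y^3 + (0) y^2 + (36) y + (-36).
Simplifying: h(y) = y^3 + 36*y - 36.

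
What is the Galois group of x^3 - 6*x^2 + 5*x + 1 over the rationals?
Gal(K/Q) = S_3 (symmetric group of order 6)

Compute the discriminant of x^3 + (-6)*x^2 + (5)*x + (1): Δ = 697. Since Δ is not a rational square, the Galois group is not contained in A_3; it must be the full S_3 (irreducibility of the cubic rules out anything smaller).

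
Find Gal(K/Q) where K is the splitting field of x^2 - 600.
Gal(K/Q) = Z/2Z (cyclic of order 2)

x^2 - 600 is irreducible over Q since 600 is not a rational square. The splitting field Q(sqrt(600)) has degree 2 over Q, and its unique nontrivial automorphism is sqrt(600) ↦ -sqrt(600). Hence Gal(Q(sqrt(600))/Q) = Z/2Z.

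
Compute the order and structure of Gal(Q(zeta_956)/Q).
|Gal(Q(zeta_956)/Q)| = phi(956) = 476; group ≅ (Z/956Z)^* ≅ Z/2Z × Z/238Z

The n-th cyclotomic polynomial Φ_956(x) is the minimal polynomial of zeta_956 over Q and has degree phi(956) = 476. So Q(zeta_956) is a degree-476 Galois extension with Galois group (Z/956Z)^*. By CRT, (Z/956Z)^* ≅ (Z/4Z)^* × (Z/239Z)^*. Each prime-power unit group is (Z/4Z)^* ≅ Z/2Z; (Z/239Z)^* ≅ Z/238Z. Hence Gal(Q(zeta_956)/Q) ≅ Z/2Z × Z/238Z.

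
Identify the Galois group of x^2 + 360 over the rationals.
Gal(K/Q) = Z/2Z (cyclic of order 2)

x^2 + 360 is irreducible over Q since -360 is not a rational square. The splitting field Q(sqrt(-360)) has degree 2 over Q, and its unique nontrivial automorphism is sqrt(-360) ↦ -sqrt(-360). Hence Gal(Q(sqrt(-360))/Q) = Z/2Z.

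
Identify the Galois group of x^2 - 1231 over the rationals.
Gal(K/Q) = Z/2Z (cyclic of order 2)

x^2 - 1231 is irreducible over Q since 1231 is not a rational square. The splitting field Q(sqrt(1231)) has degree 2 over Q, and its unique nontrivial automorphism is sqrt(1231) ↦ -sqrt(1231). Hence Gal(Q(sqrt(1231))/Q) = Z/2Z.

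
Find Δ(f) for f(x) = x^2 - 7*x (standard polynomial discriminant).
Δ = 49

For a quadratic a x^2 + b x + c the discriminant is Δ = b^2 - 4ac = (-7)^2 - 4*(1)*(0) = 49 - (0) = 49.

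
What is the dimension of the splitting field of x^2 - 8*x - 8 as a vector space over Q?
[K:Q] = 2

The discriminant of x^2 + (-8)*x + (-8) is b^2 - 4c = 64 - (-32) = 96. Since 96 is not a perfect square in Q, the polynomial is irreducible over Q. Its two roots generate a degree-2 extension, so [K:Q] = 2.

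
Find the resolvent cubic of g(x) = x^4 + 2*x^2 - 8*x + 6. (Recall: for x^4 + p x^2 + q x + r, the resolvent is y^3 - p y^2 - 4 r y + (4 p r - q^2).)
h(y) = y^3 - 2*y^2 - 24*y - 16

Identify coefficients: p = 2, q = -8, r = 6.
Plug into h(y) = y^3 - p y^2 - 4 r y + (4 p r - q^2):
  h(y) = y^3 - (2) y^2 - 4*(6) y + (4*(2)*(6) - (-8)^2)
       = y^3 + (-2) y^2 + (-24) y + (-16).
Simplifying: h(y) = y^3 - 2*y^2 - 24*y - 16.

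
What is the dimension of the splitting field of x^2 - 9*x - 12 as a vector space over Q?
[K:Q] = 2

The discriminant of x^2 + (-9)*x + (-12) is b^2 - 4c = 81 - (-48) = 129. Since 129 is not a perfect square in Q, the polynomial is irreducible over Q. Its two roots generate a degree-2 extension, so [K:Q] = 2.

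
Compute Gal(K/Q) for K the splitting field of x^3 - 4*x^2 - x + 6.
Gal(K/Q) = S_3 (symmetric group of order 6)

Compute the discriminant of x^3 + (-4)*x^2 + (-1)*x + (6): Δ = 1016. Since Δ is not a rational square, the Galois group is not contained in A_3; it must be the full S_3 (irreducibility of the cubic rules out anything smaller).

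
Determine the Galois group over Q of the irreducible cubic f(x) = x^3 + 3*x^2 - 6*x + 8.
Gal(K/Q) = S_3 (symmetric group of order 6)

Compute the discriminant of x^3 + (3)*x^2 + (-6)*x + (8): Δ = -3996. Since Δ is not a rational square, the Galois group is not contained in A_3; it must be the full S_3 (irreducibility of the cubic rules out anything smaller).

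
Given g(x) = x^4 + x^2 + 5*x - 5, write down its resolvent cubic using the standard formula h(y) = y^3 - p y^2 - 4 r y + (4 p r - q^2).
h(y) = y^3 - y^2 + 20*y - 45

Identify coefficients: p = 1, q = 5, r = -5.
Plug into h(y) = y^3 - p y^2 - 4 r y + (4 p r - q^2):
  h(y) = y^3 - (1) y^2 - 4*(-5) y + (4*(1)*(-5) - (5)^2)
       = y^3 + (-1) y^2 + (20) y + (-45).
Simplifying: h(y) = y^3 - y^2 + 20*y - 45.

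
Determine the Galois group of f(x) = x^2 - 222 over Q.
Gal(K/Q) = Z/2Z (cyclic of order 2)

x^2 - 222 is irreducible over Q since 222 is not a rational square. The splitting field Q(sqrt(222)) has degree 2 over Q, and its unique nontrivial automorphism is sqrt(222) ↦ -sqrt(222). Hence Gal(Q(sqrt(222))/Q) = Z/2Z.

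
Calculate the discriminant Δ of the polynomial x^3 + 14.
Δ = -5292

For a depressed cubic x^3 + p x + q the discriminant is Δ = -4 p^3 - 27 q^2 = -4*(0)^3 - 27*(14)^2 = 0 - 5292 = -5292.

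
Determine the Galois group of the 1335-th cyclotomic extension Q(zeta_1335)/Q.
|Gal(Q(zeta_1335)/Q)| = phi(1335) = 704; group ≅ (Z/1335Z)^* ≅ Z/2Z × Z/4Z × Z/88Z

The n-th cyclotomic polynomial Φ_1335(x) is the minimal polynomial of zeta_1335 over Q and has degree phi(1335) = 704. So Q(zeta_1335) is a degree-704 Galois extension with Galois group (Z/1335Z)^*. By CRT, (Z/1335Z)^* ≅ (Z/3Z)^* × (Z/5Z)^* × (Z/89Z)^*. Each prime-power unit group is (Z/3Z)^* ≅ Z/2Z; (Z/5Z)^* ≅ Z/4Z; (Z/89Z)^* ≅ Z/88Z. Hence Gal(Q(zeta_1335)/Q) ≅ Z/2Z × Z/4Z × Z/88Z.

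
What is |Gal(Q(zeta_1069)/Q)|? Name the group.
|Gal(Q(zeta_1069)/Q)| = phi(1069) = 1068; group ≅ (Z/1069Z)^* ≅ Z/1068Z

The n-th cyclotomic polynomial Φ_1069(x) is the minimal polynomial of zeta_1069 over Q and has degree phi(1069) = 1068. So Q(zeta_1069) is a degree-1068 Galois extension with Galois group (Z/1069Z)^*. (Z/1069Z)^* is cyclic since 1069 is an odd prime power (or 4). Hence Gal(Q(zeta_1069)/Q) ≅ Z/1068Z.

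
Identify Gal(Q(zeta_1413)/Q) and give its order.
|Gal(Q(zeta_1413)/Q)| = phi(1413) = 936; group ≅ (Z/1413Z)^* ≅ Z/6Z × Z/156Z

The n-th cyclotomic polynomial Φ_1413(x) is the minimal polynomial of zeta_1413 over Q and has degree phi(1413) = 936. So Q(zeta_1413) is a degree-936 Galois extension with Galois group (Z/1413Z)^*. By CRT, (Z/1413Z)^* ≅ (Z/9Z)^* × (Z/157Z)^*. Each prime-power unit group is (Z/9Z)^* ≅ Z/6Z; (Z/157Z)^* ≅ Z/156Z. Hence Gal(Q(zeta_1413)/Q) ≅ Z/6Z × Z/156Z.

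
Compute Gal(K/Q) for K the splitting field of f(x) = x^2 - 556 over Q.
Gal(K/Q) = Z/2Z (cyclic of order 2)

x^2 - 556 is irreducible over Q since 556 is not a rational square. The splitting field Q(sqrt(556)) has degree 2 over Q, and its unique nontrivial automorphism is sqrt(556) ↦ -sqrt(556). Hence Gal(Q(sqrt(556))/Q) = Z/2Z.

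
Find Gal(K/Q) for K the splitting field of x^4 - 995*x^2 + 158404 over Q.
Gal(K/Q) = Z/2Z (cyclic of order 2)

f factors as (x^2 - 199)(x^2 - 796), so the splitting field is K = Q(sqrt(199), sqrt(796)). The squarefree part of 199 is 199 and the squarefree part of 796 is also 199, so sqrt(199) and sqrt(796) are both rational multiples of sqrt(199). Hence Q(sqrt(199)) = Q(sqrt(796)) = Q(sqrt(199)), and the splitting field collapses to a single degree-2 extension with Galois group Z/2Z.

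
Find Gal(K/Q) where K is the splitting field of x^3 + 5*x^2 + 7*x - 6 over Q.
Gal(K/Q) = S_3 (symmetric group of order 6)

Compute the discriminant of x^3 + (5)*x^2 + (7)*x + (-6): Δ = -1899. Since Δ is not a rational square, the Galois group is not contained in A_3; it must be the full S_3 (irreducibility of the cubic rules out anything smaller).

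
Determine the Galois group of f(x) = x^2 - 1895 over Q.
Gal(K/Q) = Z/2Z (cyclic of order 2)

x^2 - 1895 is irreducible over Q since 1895 is not a rational square. The splitting field Q(sqrt(1895)) has degree 2 over Q, and its unique nontrivial automorphism is sqrt(1895) ↦ -sqrt(1895). Hence Gal(Q(sqrt(1895))/Q) = Z/2Z.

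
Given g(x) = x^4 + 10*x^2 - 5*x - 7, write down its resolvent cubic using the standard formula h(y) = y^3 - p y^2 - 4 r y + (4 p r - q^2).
h(y) = y^3 - 10*y^2 + 28*y - 305

Identify coefficients: p = 10, q = -5, r = -7.
Plug into h(y) = y^3 - p y^2 - 4 r y + (4 p r - q^2):
  h(y) = y^3 - (10) y^2 - 4*(-7) y + (4*(10)*(-7) - (-5)^2)
       = y^3 + (-10) y^2 + (28) y + (-305).
Simplifying: h(y) = y^3 - 10*y^2 + 28*y - 305.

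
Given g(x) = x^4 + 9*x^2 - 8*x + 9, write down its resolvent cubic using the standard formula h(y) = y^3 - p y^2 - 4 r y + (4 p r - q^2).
h(y) = y^3 - 9*y^2 - 36*y + 260

Identify coefficients: p = 9, q = -8, r = 9.
Plug into h(y) = y^3 - p y^2 - 4 r y + (4 p r - q^2):
  h(y) = y^3 - (9) y^2 - 4*(9) y + (4*(9)*(9) - (-8)^2)
       = y^3 + (-9) y^2 + (-36) y + (260).
Simplifying: h(y) = y^3 - 9*y^2 - 36*y + 260.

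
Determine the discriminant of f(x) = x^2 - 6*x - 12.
Δ = 84

For a quadratic a x^2 + b x + c the discriminant is Δ = b^2 - 4ac = (-6)^2 - 4*(1)*(-12) = 36 - (-48) = 84.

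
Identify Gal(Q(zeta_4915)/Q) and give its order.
|Gal(Q(zeta_4915)/Q)| = phi(4915) = 3928; group ≅ (Z/4915Z)^* ≅ Z/4Z × Z/982Z

The n-th cyclotomic polynomial Φ_4915(x) is the minimal polynomial of zeta_4915 over Q and has degree phi(4915) = 3928. So Q(zeta_4915) is a degree-3928 Galois extension with Galois group (Z/4915Z)^*. By CRT, (Z/4915Z)^* ≅ (Z/5Z)^* × (Z/983Z)^*. Each prime-power unit group is (Z/5Z)^* ≅ Z/4Z; (Z/983Z)^* ≅ Z/982Z. Hence Gal(Q(zeta_4915)/Q) ≅ Z/4Z × Z/982Z.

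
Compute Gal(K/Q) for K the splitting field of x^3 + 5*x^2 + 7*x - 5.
Gal(K/Q) = S_3 (symmetric group of order 6)

Compute the discriminant of x^3 + (5)*x^2 + (7)*x + (-5): Δ = -1472. Since Δ is not a rational square, the Galois group is not contained in A_3; it must be the full S_3 (irreducibility of the cubic rules out anything smaller).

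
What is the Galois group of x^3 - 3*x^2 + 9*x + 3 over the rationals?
Gal(K/Q) = S_3 (symmetric group of order 6)

Compute the discriminant of x^3 + (-3)*x^2 + (9)*x + (3): Δ = -3564. Since Δ is not a rational square, the Galois group is not contained in A_3; it must be the full S_3 (irreducibility of the cubic rules out anything smaller).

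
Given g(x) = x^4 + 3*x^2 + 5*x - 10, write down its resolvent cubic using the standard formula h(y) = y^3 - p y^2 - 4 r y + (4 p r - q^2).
h(y) = y^3 - 3*y^2 + 40*y - 145

Identify coefficients: p = 3, q = 5, r = -10.
Plug into h(y) = y^3 - p y^2 - 4 r y + (4 p r - q^2):
  h(y) = y^3 - (3) y^2 - 4*(-10) y + (4*(3)*(-10) - (5)^2)
       = y^3 + (-3) y^2 + (40) y + (-145).
Simplifying: h(y) = y^3 - 3*y^2 + 40*y - 145.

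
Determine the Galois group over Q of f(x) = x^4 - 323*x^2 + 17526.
Gal(K/Q) = V_4 (Klein four-group, Z/2Z × Z/2Z)

f factors as (x^2 - 69)(x^2 - 254), so the splitting field is K = Q(sqrt(69), sqrt(254)). The elements 69, 254, 17526 are all non-squares in Q, so sqrt(69) and sqrt(254) generate independent quadratic extensions. Thus [K:Q] = 4 and Gal(K/Q) is generated by the two order-2 automorphisms sqrt(69) ↦ -sqrt(69) and sqrt(254) ↦ -sqrt(254), giving V_4.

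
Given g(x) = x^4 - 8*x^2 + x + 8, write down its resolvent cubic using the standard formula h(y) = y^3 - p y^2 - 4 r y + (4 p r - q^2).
h(y) = y^3 + 8*y^2 - 32*y - 257

Identify coefficients: p = -8, q = 1, r = 8.
Plug into h(y) = y^3 - p y^2 - 4 r y + (4 p r - q^2):
  h(y) = y^3 - (-8) y^2 - 4*(8) y + (4*(-8)*(8) - (1)^2)
       = y^3 + (8) y^2 + (-32) y + (-257).
Simplifying: h(y) = y^3 + 8*y^2 - 32*y - 257.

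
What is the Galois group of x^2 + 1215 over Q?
Gal(K/Q) = Z/2Z (cyclic of order 2)

x^2 + 1215 is irreducible over Q since -1215 is not a rational square. The splitting field Q(sqrt(-1215)) has degree 2 over Q, and its unique nontrivial automorphism is sqrt(-1215) ↦ -sqrt(-1215). Hence Gal(Q(sqrt(-1215))/Q) = Z/2Z.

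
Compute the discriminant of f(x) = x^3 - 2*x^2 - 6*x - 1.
Δ = 733

For x^3 + a x^2 + b x + c the discriminant is Δ = 18 a b c - 4 a^3 c + a^2 b^2 - 4 b^3 - 27 c^2.
Plug a = -2, b = -6, c = -1:
  18*(-2)*(-6)*(-1) - 4*(-2)^3*(-1) + (-2)^2*(-6)^2 - 4*(-6)^3 - 27*(-1)^2
  = -216 + (-32) + 144 + (864) + (-27)
  = 733.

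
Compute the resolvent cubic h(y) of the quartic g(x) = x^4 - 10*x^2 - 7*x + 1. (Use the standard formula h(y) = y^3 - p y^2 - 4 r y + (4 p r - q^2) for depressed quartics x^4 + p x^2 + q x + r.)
h(y) = y^3 + 10*y^2 - 4*y - 89

Identify coefficients: p = -10, q = -7, r = 1.
Plug into h(y) = y^3 - p y^2 - 4 r y + (4 p r - q^2):
  h(y) = y^3 - (-10) y^2 - 4*(1) y + (4*(-10)*(1) - (-7)^2)
       = y^3 + (10) y^2 + (-4) y + (-89).
Simplifying: h(y) = y^3 + 10*y^2 - 4*y - 89.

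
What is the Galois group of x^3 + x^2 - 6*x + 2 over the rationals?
Gal(K/Q) = S_3 (symmetric group of order 6)

Compute the discriminant of x^3 + (1)*x^2 + (-6)*x + (2): Δ = 568. Since Δ is not a rational square, the Galois group is not contained in A_3; it must be the full S_3 (irreducibility of the cubic rules out anything smaller).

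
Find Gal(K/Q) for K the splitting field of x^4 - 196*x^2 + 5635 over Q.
Gal(K/Q) = V_4 (Klein four-group, Z/2Z × Z/2Z)

f factors as (x^2 - 35)(x^2 - 161), so the splitting field is K = Q(sqrt(35), sqrt(161)). The elements 35, 161, 5635 are all non-squares in Q, so sqrt(35) and sqrt(161) generate independent quadratic extensions. Thus [K:Q] = 4 and Gal(K/Q) is generated by the two order-2 automorphisms sqrt(35) ↦ -sqrt(35) and sqrt(161) ↦ -sqrt(161), giving V_4.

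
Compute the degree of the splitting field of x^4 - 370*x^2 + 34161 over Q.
[K:Q] = 4

f factors as (x^2 - 177)(x^2 - 193); the splitting field is K = Q(sqrt(177), sqrt(193)). Since 177, 193, and 34161 are all non-squares in Q, the three subfields Q(sqrt(177)), Q(sqrt(193)), Q(sqrt(34161)) are distinct degree-2 extensions, so [K:Q] = 4 (Klein four Galois group).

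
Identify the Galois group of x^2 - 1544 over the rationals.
Gal(K/Q) = Z/2Z (cyclic of order 2)

x^2 - 1544 is irreducible over Q since 1544 is not a rational square. The splitting field Q(sqrt(1544)) has degree 2 over Q, and its unique nontrivial automorphism is sqrt(1544) ↦ -sqrt(1544). Hence Gal(Q(sqrt(1544))/Q) = Z/2Z.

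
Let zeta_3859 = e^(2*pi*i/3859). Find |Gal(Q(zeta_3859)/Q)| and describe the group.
|Gal(Q(zeta_3859)/Q)| = phi(3859) = 3616; group ≅ (Z/3859Z)^* ≅ Z/16Z × Z/226Z

The n-th cyclotomic polynomial Φ_3859(x) is the minimal polynomial of zeta_3859 over Q and has degree phi(3859) = 3616. So Q(zeta_3859) is a degree-3616 Galois extension with Galois group (Z/3859Z)^*. By CRT, (Z/3859Z)^* ≅ (Z/17Z)^* × (Z/227Z)^*. Each prime-power unit group is (Z/17Z)^* ≅ Z/16Z; (Z/227Z)^* ≅ Z/226Z. Hence Gal(Q(zeta_3859)/Q) ≅ Z/16Z × Z/226Z.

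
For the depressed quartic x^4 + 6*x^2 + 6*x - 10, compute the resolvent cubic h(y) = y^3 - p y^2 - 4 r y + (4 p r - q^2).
h(y) = y^3 - 6*y^2 + 40*y - 276

Identify coefficients: p = 6, q = 6, r = -10.
Plug into h(y) = y^3 - p y^2 - 4 r y + (4 p r - q^2):
  h(y) = y^3 - (6) y^2 - 4*(-10) y + (4*(6)*(-10) - (6)^2)
       = y^3 + (-6) y^2 + (40) y + (-276).
Simplifying: h(y) = y^3 - 6*y^2 + 40*y - 276.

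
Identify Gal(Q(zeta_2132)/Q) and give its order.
|Gal(Q(zeta_2132)/Q)| = phi(2132) = 960; group ≅ (Z/2132Z)^* ≅ Z/2Z × Z/12Z × Z/40Z

The n-th cyclotomic polynomial Φ_2132(x) is the minimal polynomial of zeta_2132 over Q and has degree phi(2132) = 960. So Q(zeta_2132) is a degree-960 Galois extension with Galois group (Z/2132Z)^*. By CRT, (Z/2132Z)^* ≅ (Z/4Z)^* × (Z/13Z)^* × (Z/41Z)^*. Each prime-power unit group is (Z/4Z)^* ≅ Z/2Z; (Z/13Z)^* ≅ Z/12Z; (Z/41Z)^* ≅ Z/40Z. Hence Gal(Q(zeta_2132)/Q) ≅ Z/2Z × Z/12Z × Z/40Z.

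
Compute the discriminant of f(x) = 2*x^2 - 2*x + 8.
Δ = -60

For a quadratic a x^2 + b x + c the discriminant is Δ = b^2 - 4ac = (-2)^2 - 4*(2)*(8) = 4 - (64) = -60.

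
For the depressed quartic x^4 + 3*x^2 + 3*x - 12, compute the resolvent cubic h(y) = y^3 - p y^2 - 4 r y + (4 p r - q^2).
h(y) = y^3 - 3*y^2 + 48*y - 153

Identify coefficients: p = 3, q = 3, r = -12.
Plug into h(y) = y^3 - p y^2 - 4 r y + (4 p r - q^2):
  h(y) = y^3 - (3) y^2 - 4*(-12) y + (4*(3)*(-12) - (3)^2)
       = y^3 + (-3) y^2 + (48) y + (-153).
Simplifying: h(y) = y^3 - 3*y^2 + 48*y - 153.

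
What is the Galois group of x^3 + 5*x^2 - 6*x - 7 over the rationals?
Gal(K/Q) = S_3 (symmetric group of order 6)

Compute the discriminant of x^3 + (5)*x^2 + (-6)*x + (-7): Δ = 7721. Since Δ is not a rational square, the Galois group is not contained in A_3; it must be the full S_3 (irreducibility of the cubic rules out anything smaller).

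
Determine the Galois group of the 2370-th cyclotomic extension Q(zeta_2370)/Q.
|Gal(Q(zeta_2370)/Q)| = phi(2370) = 624; group ≅ (Z/2370Z)^* ≅ Z/2Z × Z/4Z × Z/78Z

The n-th cyclotomic polynomial Φ_2370(x) is the minimal polynomial of zeta_2370 over Q and has degree phi(2370) = 624. So Q(zeta_2370) is a degree-624 Galois extension with Galois group (Z/2370Z)^*. By CRT, (Z/2370Z)^* ≅ (Z/2Z)^* × (Z/3Z)^* × (Z/5Z)^* × (Z/79Z)^*. Each prime-power unit group is (Z/2Z)^* ≅ trivial group (order 1); (Z/3Z)^* ≅ Z/2Z; (Z/5Z)^* ≅ Z/4Z; (Z/79Z)^* ≅ Z/78Z. Hence Gal(Q(zeta_2370)/Q) ≅ Z/2Z × Z/4Z × Z/78Z.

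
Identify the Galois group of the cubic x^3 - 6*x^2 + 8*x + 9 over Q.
Gal(K/Q) = S_3 (symmetric group of order 6)

Compute the discriminant of x^3 + (-6)*x^2 + (8)*x + (9): Δ = -1931. Since Δ is not a rational square, the Galois group is not contained in A_3; it must be the full S_3 (irreducibility of the cubic rules out anything smaller).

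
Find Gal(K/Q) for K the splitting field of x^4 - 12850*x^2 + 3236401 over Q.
Gal(K/Q) = Z/2Z (cyclic of order 2)

f factors as (x^2 - 257)(x^2 - 12593), so the splitting field is K = Q(sqrt(257), sqrt(12593)). The squarefree part of 257 is 257 and the squarefree part of 12593 is also 257, so sqrt(257) and sqrt(12593) are both rational multiples of sqrt(257). Hence Q(sqrt(257)) = Q(sqrt(12593)) = Q(sqrt(257)), and the splitting field collapses to a single degree-2 extension with Galois group Z/2Z.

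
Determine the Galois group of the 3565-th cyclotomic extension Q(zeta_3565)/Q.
|Gal(Q(zeta_3565)/Q)| = phi(3565) = 2640; group ≅ (Z/3565Z)^* ≅ Z/4Z × Z/22Z × Z/30Z

The n-th cyclotomic polynomial Φ_3565(x) is the minimal polynomial of zeta_3565 over Q and has degree phi(3565) = 2640. So Q(zeta_3565) is a degree-2640 Galois extension with Galois group (Z/3565Z)^*. By CRT, (Z/3565Z)^* ≅ (Z/5Z)^* × (Z/23Z)^* × (Z/31Z)^*. Each prime-power unit group is (Z/5Z)^* ≅ Z/4Z; (Z/23Z)^* ≅ Z/22Z; (Z/31Z)^* ≅ Z/30Z. Hence Gal(Q(zeta_3565)/Q) ≅ Z/4Z × Z/22Z × Z/30Z.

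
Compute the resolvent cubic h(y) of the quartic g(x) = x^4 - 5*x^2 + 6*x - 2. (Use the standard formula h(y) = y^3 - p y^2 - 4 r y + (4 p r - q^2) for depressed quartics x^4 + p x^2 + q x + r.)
h(y) = y^3 + 5*y^2 + 8*y + 4

Identify coefficients: p = -5, q = 6, r = -2.
Plug into h(y) = y^3 - p y^2 - 4 r y + (4 p r - q^2):
  h(y) = y^3 - (-5) y^2 - 4*(-2) y + (4*(-5)*(-2) - (6)^2)
       = y^3 + (5) y^2 + (8) y + (4).
Simplifying: h(y) = y^3 + 5*y^2 + 8*y + 4.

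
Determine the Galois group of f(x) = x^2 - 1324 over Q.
Gal(K/Q) = Z/2Z (cyclic of order 2)

x^2 - 1324 is irreducible over Q since 1324 is not a rational square. The splitting field Q(sqrt(1324)) has degree 2 over Q, and its unique nontrivial automorphism is sqrt(1324) ↦ -sqrt(1324). Hence Gal(Q(sqrt(1324))/Q) = Z/2Z.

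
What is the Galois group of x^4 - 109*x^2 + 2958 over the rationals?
Gal(K/Q) = V_4 (Klein four-group, Z/2Z × Z/2Z)

f factors as (x^2 - 58)(x^2 - 51), so the splitting field is K = Q(sqrt(58), sqrt(51)). The elements 58, 51, 2958 are all non-squares in Q, so sqrt(58) and sqrt(51) generate independent quadratic extensions. Thus [K:Q] = 4 and Gal(K/Q) is generated by the two order-2 automorphisms sqrt(58) ↦ -sqrt(58) and sqrt(51) ↦ -sqrt(51), giving V_4.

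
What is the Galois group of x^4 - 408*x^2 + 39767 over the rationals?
Gal(K/Q) = V_4 (Klein four-group, Z/2Z × Z/2Z)

f factors as (x^2 - 247)(x^2 - 161), so the splitting field is K = Q(sqrt(247), sqrt(161)). The elements 247, 161, 39767 are all non-squares in Q, so sqrt(247) and sqrt(161) generate independent quadratic extensions. Thus [K:Q] = 4 and Gal(K/Q) is generated by the two order-2 automorphisms sqrt(247) ↦ -sqrt(247) and sqrt(161) ↦ -sqrt(161), giving V_4.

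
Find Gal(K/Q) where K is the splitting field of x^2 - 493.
Gal(K/Q) = Z/2Z (cyclic of order 2)

x^2 - 493 is irreducible over Q since 493 is not a rational square. The splitting field Q(sqrt(493)) has degree 2 over Q, and its unique nontrivial automorphism is sqrt(493) ↦ -sqrt(493). Hence Gal(Q(sqrt(493))/Q) = Z/2Z.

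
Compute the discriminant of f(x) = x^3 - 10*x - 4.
Δ = 3568

For a depressed cubic x^3 + p x + q the discriminant is Δ = -4 p^3 - 27 q^2 = -4*(-10)^3 - 27*(-4)^2 = 4000 - 432 = 3568.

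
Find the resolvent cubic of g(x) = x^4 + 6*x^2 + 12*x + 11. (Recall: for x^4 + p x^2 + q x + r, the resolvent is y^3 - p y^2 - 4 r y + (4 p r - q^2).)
h(y) = y^3 - 6*y^2 - 44*y + 120

Identify coefficients: p = 6, q = 12, r = 11.
Plug into h(y) = y^3 - p y^2 - 4 r y + (4 p r - q^2):
  h(y) = y^3 - (6) y^2 - 4*(11) y + (4*(6)*(11) - (12)^2)
       = y^3 + (-6) y^2 + (-44) y + (120).
Simplifying: h(y) = y^3 - 6*y^2 - 44*y + 120.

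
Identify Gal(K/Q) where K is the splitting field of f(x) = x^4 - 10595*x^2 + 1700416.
Gal(K/Q) = Z/2Z (cyclic of order 2)

f factors as (x^2 - 163)(x^2 - 10432), so the splitting field is K = Q(sqrt(163), sqrt(10432)). The squarefree part of 163 is 163 and the squarefree part of 10432 is also 163, so sqrt(163) and sqrt(10432) are both rational multiples of sqrt(163). Hence Q(sqrt(163)) = Q(sqrt(10432)) = Q(sqrt(163)), and the splitting field collapses to a single degree-2 extension with Galois group Z/2Z.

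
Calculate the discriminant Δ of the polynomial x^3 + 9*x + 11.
Δ = -6183

For a depressed cubic x^3 + p x + q the discriminant is Δ = -4 p^3 - 27 q^2 = -4*(9)^3 - 27*(11)^2 = -2916 - 3267 = -6183.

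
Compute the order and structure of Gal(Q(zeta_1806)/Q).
|Gal(Q(zeta_1806)/Q)| = phi(1806) = 504; group ≅ (Z/1806Z)^* ≅ Z/2Z × Z/6Z × Z/42Z

The n-th cyclotomic polynomial Φ_1806(x) is the minimal polynomial of zeta_1806 over Q and has degree phi(1806) = 504. So Q(zeta_1806) is a degree-504 Galois extension with Galois group (Z/1806Z)^*. By CRT, (Z/1806Z)^* ≅ (Z/2Z)^* × (Z/3Z)^* × (Z/7Z)^* × (Z/43Z)^*. Each prime-power unit group is (Z/2Z)^* ≅ trivial group (order 1); (Z/3Z)^* ≅ Z/2Z; (Z/7Z)^* ≅ Z/6Z; (Z/43Z)^* ≅ Z/42Z. Hence Gal(Q(zeta_1806)/Q) ≅ Z/2Z × Z/6Z × Z/42Z.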